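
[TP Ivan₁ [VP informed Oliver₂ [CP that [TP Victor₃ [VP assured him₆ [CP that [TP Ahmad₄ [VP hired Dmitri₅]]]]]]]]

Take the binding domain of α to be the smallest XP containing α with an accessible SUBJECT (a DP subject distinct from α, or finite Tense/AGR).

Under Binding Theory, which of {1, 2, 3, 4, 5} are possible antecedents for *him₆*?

{1, 2}

*him* is a pronoun, so Principle B applies: it must be free in its binding domain.
Binding domain of *him₆*: the embedded TP, whose subject is Victor₃.
*Ivan₁* c-commands the pronoun but from outside its binding domain, and is not c-commanded by it → coindexation permitted.
*Oliver₂* c-commands the pronoun but from outside its binding domain, and is not c-commanded by it → coindexation permitted.
*Victor₃* c-commands the pronoun within its binding domain → coindexation would violate Principle B.
*Ahmad₄*: the pronoun c-commands this R-expression → coindexation would violate Principle C on *Ahmad₄*.
*Dmitri₅*: the pronoun c-commands this R-expression → coindexation would violate Principle C on *Dmitri₅*.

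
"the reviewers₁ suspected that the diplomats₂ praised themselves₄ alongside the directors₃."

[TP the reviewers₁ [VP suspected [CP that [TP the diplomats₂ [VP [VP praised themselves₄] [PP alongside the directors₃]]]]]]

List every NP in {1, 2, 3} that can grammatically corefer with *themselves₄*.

*themselves* is an anaphor, so Principle A applies: it must be bound in its binding domain.
Binding domain of *themselves₄*: the embedded TP, whose subject is the diplomats₂.
*the reviewers₁* c-commands the anaphor but is outside its binding domain → cannot satisfy Principle A.
*the diplomats₂* c-commands the anaphor within its binding domain → licit binder.
*the directors₃* does not c-command the anaphor → cannot bind it.

{2}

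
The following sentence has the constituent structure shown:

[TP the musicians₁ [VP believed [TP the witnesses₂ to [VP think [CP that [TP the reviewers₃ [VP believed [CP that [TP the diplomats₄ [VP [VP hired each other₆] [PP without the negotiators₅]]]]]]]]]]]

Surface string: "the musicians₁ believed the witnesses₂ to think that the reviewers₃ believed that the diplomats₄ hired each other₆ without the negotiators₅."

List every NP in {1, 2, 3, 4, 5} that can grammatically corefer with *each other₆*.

*each other* is an anaphor, so Principle A applies: it must be bound in its binding domain.
Binding domain of *each other₆*: the embedded TP, whose subject is the diplomats₄.
*the musicians₁* c-commands the anaphor but is outside its binding domain → cannot satisfy Principle A.
*the witnesses₂* c-commands the anaphor but is outside its binding domain → cannot satisfy Principle A.
*the reviewers₃* c-commands the anaphor but is outside its binding domain → cannot satisfy Principle A.
*the diplomats₄* c-commands the anaphor within its binding domain → licit binder.
*the negotiators₅* does not c-command the anaphor → cannot bind it.

{4}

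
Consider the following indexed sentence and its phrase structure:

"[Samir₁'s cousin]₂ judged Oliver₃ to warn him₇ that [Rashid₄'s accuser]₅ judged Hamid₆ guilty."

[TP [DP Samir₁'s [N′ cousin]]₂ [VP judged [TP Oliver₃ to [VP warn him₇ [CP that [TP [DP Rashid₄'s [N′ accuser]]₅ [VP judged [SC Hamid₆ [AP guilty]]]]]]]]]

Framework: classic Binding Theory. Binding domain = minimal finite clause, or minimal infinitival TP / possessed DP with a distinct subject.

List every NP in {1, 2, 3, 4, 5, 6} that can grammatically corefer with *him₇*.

*him* is a pronoun, so Principle B applies: it must be free in its binding domain.
Binding domain of *him₇*: the embedded TP, whose subject is Oliver₃.
*Samir₁* and the pronoun do not c-command one another → neither Principle B nor Principle C is at stake; coindexation permitted.
*[Samir₁'s cousin]₂* c-commands the pronoun but from outside its binding domain, and is not c-commanded by it → coindexation permitted.
*Oliver₃* c-commands the pronoun within its binding domain → coindexation would violate Principle B.
*Rashid₄*: the pronoun c-commands this R-expression → coindexation would violate Principle C on *Rashid₄*.
*[Rashid₄'s accuser]₅*: the pronoun c-commands this R-expression → coindexation would violate Principle C on *[Rashid₄'s accuser]₅*.
*Hamid₆*: the pronoun c-commands this R-expression → coindexation would violate Principle C on *Hamid₆*.

{1, 2}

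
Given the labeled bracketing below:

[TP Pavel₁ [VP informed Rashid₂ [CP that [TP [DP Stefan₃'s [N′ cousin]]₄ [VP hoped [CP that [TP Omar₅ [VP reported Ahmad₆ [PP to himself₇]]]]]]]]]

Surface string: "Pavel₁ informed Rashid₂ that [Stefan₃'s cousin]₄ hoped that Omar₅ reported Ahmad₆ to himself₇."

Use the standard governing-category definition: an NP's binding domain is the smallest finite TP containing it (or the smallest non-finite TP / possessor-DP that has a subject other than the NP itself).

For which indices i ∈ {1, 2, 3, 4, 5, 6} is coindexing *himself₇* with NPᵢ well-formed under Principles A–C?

{5, 6}

*himself* is an anaphor, so Principle A applies: it must be bound in its binding domain.
Binding domain of *himself₇*: the embedded TP, whose subject is Omar₅.
*Pavel₁* c-commands the anaphor but is outside its binding domain → cannot satisfy Principle A.
*Rashid₂* c-commands the anaphor but is outside its binding domain → cannot satisfy Principle A.
*Stefan₃* does not c-command the anaphor → cannot bind it.
*[Stefan₃'s cousin]₄* c-commands the anaphor but is outside its binding domain → cannot satisfy Principle A.
*Omar₅* c-commands the anaphor within its binding domain → licit binder.
*Ahmad₆* c-commands the anaphor within its binding domain → licit binder.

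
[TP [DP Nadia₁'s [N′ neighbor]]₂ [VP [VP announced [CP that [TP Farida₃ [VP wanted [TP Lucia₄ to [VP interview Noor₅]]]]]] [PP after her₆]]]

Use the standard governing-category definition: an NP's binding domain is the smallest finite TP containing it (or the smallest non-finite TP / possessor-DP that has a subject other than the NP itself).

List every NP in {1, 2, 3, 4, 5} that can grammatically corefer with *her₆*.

*her* is a pronoun, so Principle B applies: it must be free in its binding domain.
Binding domain of *her₆*: the matrix TP, whose subject is [Nadia₁'s neighbor]₂.
*Nadia₁* and the pronoun do not c-command one another → neither Principle B nor Principle C is at stake; coindexation permitted.
*[Nadia₁'s neighbor]₂* c-commands the pronoun within its binding domain → coindexation would violate Principle B.
*Farida₃* and the pronoun do not c-command one another → neither Principle B nor Principle C is at stake; coindexation permitted.
*Lucia₄* and the pronoun do not c-command one another → neither Principle B nor Principle C is at stake; coindexation permitted.
*Noor₅* and the pronoun do not c-command one another → neither Principle B nor Principle C is at stake; coindexation permitted.

{1, 3, 4, 5}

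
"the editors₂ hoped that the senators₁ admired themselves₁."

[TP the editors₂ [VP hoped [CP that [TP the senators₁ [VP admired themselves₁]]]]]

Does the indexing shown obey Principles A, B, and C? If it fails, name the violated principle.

The two coindexed NPs are *the senators₁* and *themselves₁*.
*themselves₁* is an anaphor; its binding domain is the embedded TP, whose subject is the senators₁. *the senators₁* c-commands it within that domain and shares its index, so Principle A is satisfied.
*the senators₁* is an R-expression; *themselves₁* does not c-command it, and no other NP shares its index, so Principle C is satisfied.
All principles are respected.

grammatical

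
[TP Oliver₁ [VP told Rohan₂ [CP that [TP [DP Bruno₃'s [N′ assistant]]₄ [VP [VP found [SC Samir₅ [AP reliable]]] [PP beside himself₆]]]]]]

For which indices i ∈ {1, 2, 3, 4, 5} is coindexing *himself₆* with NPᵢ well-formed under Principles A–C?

*himself* is an anaphor, so Principle A applies: it must be bound in its binding domain.
Binding domain of *himself₆*: the embedded TP, whose subject is [Bruno₃'s assistant]₄.
*Oliver₁* c-commands the anaphor but is outside its binding domain → cannot satisfy Principle A.
*Rohan₂* c-commands the anaphor but is outside its binding domain → cannot satisfy Principle A.
*Bruno₃* does not c-command the anaphor → cannot bind it.
*[Bruno₃'s assistant]₄* c-commands the anaphor within its binding domain → licit binder.
*Samir₅* does not c-command the anaphor → cannot bind it.

{4}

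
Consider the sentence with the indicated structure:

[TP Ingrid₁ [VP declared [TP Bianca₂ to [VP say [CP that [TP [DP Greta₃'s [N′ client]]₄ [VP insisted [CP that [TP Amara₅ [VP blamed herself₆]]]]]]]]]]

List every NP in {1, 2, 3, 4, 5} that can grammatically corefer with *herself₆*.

*herself* is an anaphor, so Principle A applies: it must be bound in its binding domain.
Binding domain of *herself₆*: the embedded TP, whose subject is Amara₅.
*Ingrid₁* c-commands the anaphor but is outside its binding domain → cannot satisfy Principle A.
*Bianca₂* c-commands the anaphor but is outside its binding domain → cannot satisfy Principle A.
*Greta₃* does not c-command the anaphor → cannot bind it.
*[Greta₃'s client]₄* c-commands the anaphor but is outside its binding domain → cannot satisfy Principle A.
*Amara₅* c-commands the anaphor within its binding domain → licit binder.

{5}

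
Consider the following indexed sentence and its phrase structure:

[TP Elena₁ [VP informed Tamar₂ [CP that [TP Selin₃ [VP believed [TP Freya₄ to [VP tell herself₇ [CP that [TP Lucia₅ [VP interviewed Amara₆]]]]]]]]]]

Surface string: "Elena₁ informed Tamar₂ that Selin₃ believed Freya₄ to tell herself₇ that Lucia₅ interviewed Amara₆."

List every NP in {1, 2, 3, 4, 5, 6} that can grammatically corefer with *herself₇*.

{4}

*herself* is an anaphor, so Principle A applies: it must be bound in its binding domain.
Binding domain of *herself₇*: the embedded TP, whose subject is Freya₄.
*Elena₁* c-commands the anaphor but is outside its binding domain → cannot satisfy Principle A.
*Tamar₂* c-commands the anaphor but is outside its binding domain → cannot satisfy Principle A.
*Selin₃* c-commands the anaphor but is outside its binding domain → cannot satisfy Principle A.
*Freya₄* c-commands the anaphor within its binding domain → licit binder.
*Lucia₅* does not c-command the anaphor → cannot bind it.
*Amara₆* does not c-command the anaphor → cannot bind it.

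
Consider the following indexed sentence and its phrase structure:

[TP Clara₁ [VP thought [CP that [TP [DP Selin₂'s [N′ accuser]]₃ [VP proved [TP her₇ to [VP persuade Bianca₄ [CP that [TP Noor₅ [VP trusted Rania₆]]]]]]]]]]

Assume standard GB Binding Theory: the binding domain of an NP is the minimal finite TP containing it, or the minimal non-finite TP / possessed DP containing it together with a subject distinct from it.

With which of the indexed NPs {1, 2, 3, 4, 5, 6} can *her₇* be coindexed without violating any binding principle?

{1, 2}

*her* is a pronoun, so Principle B applies: it must be free in its binding domain.
Binding domain of *her₇*: the embedded TP, whose subject is [Selin₂'s accuser]₃.
*Clara₁* c-commands the pronoun but from outside its binding domain, and is not c-commanded by it → coindexation permitted.
*Selin₂* and the pronoun do not c-command one another → neither Principle B nor Principle C is at stake; coindexation permitted.
*[Selin₂'s accuser]₃* c-commands the pronoun within its binding domain → coindexation would violate Principle B.
*Bianca₄*: the pronoun c-commands this R-expression → coindexation would violate Principle C on *Bianca₄*.
*Noor₅*: the pronoun c-commands this R-expression → coindexation would violate Principle C on *Noor₅*.
*Rania₆*: the pronoun c-commands this R-expression → coindexation would violate Principle C on *Rania₆*.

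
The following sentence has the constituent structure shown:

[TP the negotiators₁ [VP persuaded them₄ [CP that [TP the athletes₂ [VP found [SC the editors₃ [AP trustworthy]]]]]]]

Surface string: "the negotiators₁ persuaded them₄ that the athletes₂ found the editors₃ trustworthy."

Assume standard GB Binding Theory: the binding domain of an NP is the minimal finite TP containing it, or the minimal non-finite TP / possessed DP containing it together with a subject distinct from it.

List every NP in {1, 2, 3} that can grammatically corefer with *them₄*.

none

*them* is a pronoun, so Principle B applies: it must be free in its binding domain.
Binding domain of *them₄*: the matrix TP, whose subject is the negotiators₁.
*the negotiators₁* c-commands the pronoun within its binding domain → coindexation would violate Principle B.
*the athletes₂*: the pronoun c-commands this R-expression → coindexation would violate Principle C on *the athletes₂*.
*the editors₃*: the pronoun c-commands this R-expression → coindexation would violate Principle C on *the editors₃*.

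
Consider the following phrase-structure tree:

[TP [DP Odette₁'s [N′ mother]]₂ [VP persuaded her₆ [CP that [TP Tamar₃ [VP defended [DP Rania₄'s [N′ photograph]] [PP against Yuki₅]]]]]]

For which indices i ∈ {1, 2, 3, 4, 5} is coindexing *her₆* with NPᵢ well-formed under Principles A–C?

*her* is a pronoun, so Principle B applies: it must be free in its binding domain.
Binding domain of *her₆*: the matrix TP, whose subject is [Odette₁'s mother]₂.
*Odette₁* and the pronoun do not c-command one another → neither Principle B nor Principle C is at stake; coindexation permitted.
*[Odette₁'s mother]₂* c-commands the pronoun within its binding domain → coindexation would violate Principle B.
*Tamar₃*: the pronoun c-commands this R-expression → coindexation would violate Principle C on *Tamar₃*.
*Rania₄*: the pronoun c-commands this R-expression → coindexation would violate Principle C on *Rania₄*.
*Yuki₅*: the pronoun c-commands this R-expression → coindexation would violate Principle C on *Yuki₅*.

{1}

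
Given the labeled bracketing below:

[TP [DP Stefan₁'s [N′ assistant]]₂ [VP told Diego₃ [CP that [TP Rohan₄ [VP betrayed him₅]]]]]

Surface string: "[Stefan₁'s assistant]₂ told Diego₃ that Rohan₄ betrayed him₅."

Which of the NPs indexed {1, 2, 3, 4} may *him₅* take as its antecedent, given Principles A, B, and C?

{1, 2, 3}

*him* is a pronoun, so Principle B applies: it must be free in its binding domain.
Binding domain of *him₅*: the embedded TP, whose subject is Rohan₄.
*Stefan₁* and the pronoun do not c-command one another → neither Principle B nor Principle C is at stake; coindexation permitted.
*[Stefan₁'s assistant]₂* c-commands the pronoun but from outside its binding domain, and is not c-commanded by it → coindexation permitted.
*Diego₃* c-commands the pronoun but from outside its binding domain, and is not c-commanded by it → coindexation permitted.
*Rohan₄* c-commands the pronoun within its binding domain → coindexation would violate Principle B.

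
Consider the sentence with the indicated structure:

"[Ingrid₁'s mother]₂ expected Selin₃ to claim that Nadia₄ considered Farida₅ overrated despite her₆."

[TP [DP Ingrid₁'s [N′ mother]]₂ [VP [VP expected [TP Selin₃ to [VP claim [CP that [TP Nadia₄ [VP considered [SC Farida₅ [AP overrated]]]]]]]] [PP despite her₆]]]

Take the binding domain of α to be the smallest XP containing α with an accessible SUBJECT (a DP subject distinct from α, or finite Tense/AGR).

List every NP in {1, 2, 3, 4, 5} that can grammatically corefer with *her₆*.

{1, 3, 4, 5}

*her* is a pronoun, so Principle B applies: it must be free in its binding domain.
Binding domain of *her₆*: the matrix TP, whose subject is [Ingrid₁'s mother]₂.
*Ingrid₁* and the pronoun do not c-command one another → neither Principle B nor Principle C is at stake; coindexation permitted.
*[Ingrid₁'s mother]₂* c-commands the pronoun within its binding domain → coindexation would violate Principle B.
*Selin₃* and the pronoun do not c-command one another → neither Principle B nor Principle C is at stake; coindexation permitted.
*Nadia₄* and the pronoun do not c-command one another → neither Principle B nor Principle C is at stake; coindexation permitted.
*Farida₅* and the pronoun do not c-command one another → neither Principle B nor Principle C is at stake; coindexation permitted.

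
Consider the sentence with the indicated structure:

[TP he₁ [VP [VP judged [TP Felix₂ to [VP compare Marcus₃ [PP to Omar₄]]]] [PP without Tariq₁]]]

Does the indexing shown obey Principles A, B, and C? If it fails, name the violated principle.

Principle C

The two coindexed NPs are *he₁* and *Tariq₁*.
*Tariq₁* is an R-expression. Principle C requires it to be free everywhere.
*he₁* c-commands it and carries the same index.
The R-expression is bound → Principle C violation.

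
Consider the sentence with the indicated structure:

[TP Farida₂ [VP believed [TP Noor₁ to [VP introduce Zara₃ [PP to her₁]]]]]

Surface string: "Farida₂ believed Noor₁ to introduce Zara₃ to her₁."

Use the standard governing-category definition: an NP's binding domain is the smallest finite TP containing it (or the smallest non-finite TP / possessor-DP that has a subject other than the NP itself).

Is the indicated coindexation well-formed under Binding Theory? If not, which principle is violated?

The two coindexed NPs are *Noor₁* and *her₁*.
*her₁* is a pronoun. Its binding domain is the embedded TP, whose subject is Noor₁.
*Noor₁* c-commands it within that domain and carries the same index.
The pronoun is locally bound → Principle B violation.

Principle B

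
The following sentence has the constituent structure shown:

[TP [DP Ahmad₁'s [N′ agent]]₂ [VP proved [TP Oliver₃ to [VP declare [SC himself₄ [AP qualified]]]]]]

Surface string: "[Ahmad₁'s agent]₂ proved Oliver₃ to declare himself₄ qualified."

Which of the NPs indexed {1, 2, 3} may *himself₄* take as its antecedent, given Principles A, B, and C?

*himself* is an anaphor, so Principle A applies: it must be bound in its binding domain.
Binding domain of *himself₄*: the embedded TP, whose subject is Oliver₃.
*Ahmad₁* does not c-command the anaphor → cannot bind it.
*[Ahmad₁'s agent]₂* c-commands the anaphor but is outside its binding domain → cannot satisfy Principle A.
*Oliver₃* c-commands the anaphor within its binding domain → licit binder.

{3}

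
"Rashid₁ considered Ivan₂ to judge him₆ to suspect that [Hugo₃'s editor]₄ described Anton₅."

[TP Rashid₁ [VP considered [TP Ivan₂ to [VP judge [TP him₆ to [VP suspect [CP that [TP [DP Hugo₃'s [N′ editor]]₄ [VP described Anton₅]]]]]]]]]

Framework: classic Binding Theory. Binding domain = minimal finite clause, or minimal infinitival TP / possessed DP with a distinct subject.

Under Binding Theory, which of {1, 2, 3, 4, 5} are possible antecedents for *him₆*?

*him* is a pronoun, so Principle B applies: it must be free in its binding domain.
Binding domain of *him₆*: the embedded TP, whose subject is Ivan₂.
*Rashid₁* c-commands the pronoun but from outside its binding domain, and is not c-commanded by it → coindexation permitted.
*Ivan₂* c-commands the pronoun within its binding domain → coindexation would violate Principle B.
*Hugo₃*: the pronoun c-commands this R-expression → coindexation would violate Principle C on *Hugo₃*.
*[Hugo₃'s editor]₄*: the pronoun c-commands this R-expression → coindexation would violate Principle C on *[Hugo₃'s editor]₄*.
*Anton₅*: the pronoun c-commands this R-expression → coindexation would violate Principle C on *Anton₅*.

{1}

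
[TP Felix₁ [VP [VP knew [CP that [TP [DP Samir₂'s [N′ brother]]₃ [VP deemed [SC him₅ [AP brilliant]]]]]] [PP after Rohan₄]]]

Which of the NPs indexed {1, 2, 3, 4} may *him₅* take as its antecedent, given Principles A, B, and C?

{1, 2, 4}

*him* is a pronoun, so Principle B applies: it must be free in its binding domain.
Binding domain of *him₅*: the embedded TP, whose subject is [Samir₂'s brother]₃.
*Felix₁* c-commands the pronoun but from outside its binding domain, and is not c-commanded by it → coindexation permitted.
*Samir₂* and the pronoun do not c-command one another → neither Principle B nor Principle C is at stake; coindexation permitted.
*[Samir₂'s brother]₃* c-commands the pronoun within its binding domain → coindexation would violate Principle B.
*Rohan₄* and the pronoun do not c-command one another → neither Principle B nor Principle C is at stake; coindexation permitted.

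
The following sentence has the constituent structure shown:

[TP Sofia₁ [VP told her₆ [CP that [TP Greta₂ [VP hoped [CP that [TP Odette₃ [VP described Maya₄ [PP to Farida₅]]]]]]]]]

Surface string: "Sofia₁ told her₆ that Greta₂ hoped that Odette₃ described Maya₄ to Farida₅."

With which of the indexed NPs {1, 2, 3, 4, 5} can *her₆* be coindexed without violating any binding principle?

*her* is a pronoun, so Principle B applies: it must be free in its binding domain.
Binding domain of *her₆*: the matrix TP, whose subject is Sofia₁.
*Sofia₁* c-commands the pronoun within its binding domain → coindexation would violate Principle B.
*Greta₂*: the pronoun c-commands this R-expression → coindexation would violate Principle C on *Greta₂*.
*Odette₃*: the pronoun c-commands this R-expression → coindexation would violate Principle C on *Odette₃*.
*Maya₄*: the pronoun c-commands this R-expression → coindexation would violate Principle C on *Maya₄*.
*Farida₅*: the pronoun c-commands this R-expression → coindexation would violate Principle C on *Farida₅*.

none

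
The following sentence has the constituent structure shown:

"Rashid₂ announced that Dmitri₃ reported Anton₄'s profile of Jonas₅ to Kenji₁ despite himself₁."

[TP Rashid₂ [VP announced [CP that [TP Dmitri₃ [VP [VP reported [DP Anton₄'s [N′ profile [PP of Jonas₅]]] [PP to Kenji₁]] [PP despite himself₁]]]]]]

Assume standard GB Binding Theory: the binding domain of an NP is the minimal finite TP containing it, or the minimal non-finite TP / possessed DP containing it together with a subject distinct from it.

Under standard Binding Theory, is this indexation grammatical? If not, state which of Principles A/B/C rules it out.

The two coindexed NPs are *Kenji₁* and *himself₁*.
*himself₁* is an anaphor. Principle A requires it to be bound within its binding domain — the embedded TP, whose subject is Dmitri₃.
Within that domain it is c-commanded by *Dmitri₃*, which does not share its index.
*Kenji₁* does not c-command the anaphor at all.
The anaphor is unbound in its domain → Principle A violation.

Principle A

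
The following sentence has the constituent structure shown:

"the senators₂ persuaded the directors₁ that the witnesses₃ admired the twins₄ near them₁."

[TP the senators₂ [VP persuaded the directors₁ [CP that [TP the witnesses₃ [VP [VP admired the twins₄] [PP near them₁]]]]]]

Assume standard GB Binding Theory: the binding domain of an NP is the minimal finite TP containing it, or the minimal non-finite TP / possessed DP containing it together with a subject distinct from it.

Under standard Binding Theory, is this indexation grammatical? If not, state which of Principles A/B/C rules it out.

grammatical

The two coindexed NPs are *the directors₁* and *them₁*.
*them₁* is a pronoun; its binding domain is the embedded TP, whose subject is the witnesses₃. Within that domain it is c-commanded only by *the witnesses₃*, which carries a different index — the pronoun is free locally, so Principle B holds.
*the directors₁* is an R-expression; *them₁* does not c-command it, and no other NP shares its index, so Principle C is satisfied.
All principles are respected.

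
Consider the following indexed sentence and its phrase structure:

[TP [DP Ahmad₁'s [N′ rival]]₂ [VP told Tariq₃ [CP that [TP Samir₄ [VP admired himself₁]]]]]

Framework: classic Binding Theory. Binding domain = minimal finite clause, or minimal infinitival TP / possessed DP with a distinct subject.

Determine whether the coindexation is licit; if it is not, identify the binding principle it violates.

Principle A

The two coindexed NPs are *Ahmad₁* and *himself₁*.
*himself₁* is an anaphor. Principle A requires it to be bound within its binding domain — the embedded TP, whose subject is Samir₄.
Within that domain it is c-commanded by *Samir₄*, which does not share its index.
*Ahmad₁* does not c-command the anaphor at all.
The anaphor is unbound in its domain → Principle A violation.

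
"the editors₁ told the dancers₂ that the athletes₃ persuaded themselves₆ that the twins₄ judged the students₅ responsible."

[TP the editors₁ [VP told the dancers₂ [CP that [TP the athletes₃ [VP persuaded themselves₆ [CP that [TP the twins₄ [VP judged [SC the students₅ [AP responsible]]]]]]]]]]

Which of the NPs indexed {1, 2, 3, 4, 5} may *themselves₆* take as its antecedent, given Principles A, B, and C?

*themselves* is an anaphor, so Principle A applies: it must be bound in its binding domain.
Binding domain of *themselves₆*: the embedded TP, whose subject is the athletes₃.
*the editors₁* c-commands the anaphor but is outside its binding domain → cannot satisfy Principle A.
*the dancers₂* c-commands the anaphor but is outside its binding domain → cannot satisfy Principle A.
*the athletes₃* c-commands the anaphor within its binding domain → licit binder.
*the twins₄* does not c-command the anaphor → cannot bind it.
*the students₅* does not c-command the anaphor → cannot bind it.

{3}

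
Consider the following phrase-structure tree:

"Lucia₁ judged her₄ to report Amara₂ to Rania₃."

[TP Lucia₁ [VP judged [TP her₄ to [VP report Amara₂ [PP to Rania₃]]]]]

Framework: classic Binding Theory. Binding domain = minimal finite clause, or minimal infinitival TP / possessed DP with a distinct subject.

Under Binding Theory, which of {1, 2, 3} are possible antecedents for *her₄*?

*her* is a pronoun, so Principle B applies: it must be free in its binding domain.
Binding domain of *her₄*: the matrix TP, whose subject is Lucia₁.
*Lucia₁* c-commands the pronoun within its binding domain → coindexation would violate Principle B.
*Amara₂*: the pronoun c-commands this R-expression → coindexation would violate Principle C on *Amara₂*.
*Rania₃*: the pronoun c-commands this R-expression → coindexation would violate Principle C on *Rania₃*.

none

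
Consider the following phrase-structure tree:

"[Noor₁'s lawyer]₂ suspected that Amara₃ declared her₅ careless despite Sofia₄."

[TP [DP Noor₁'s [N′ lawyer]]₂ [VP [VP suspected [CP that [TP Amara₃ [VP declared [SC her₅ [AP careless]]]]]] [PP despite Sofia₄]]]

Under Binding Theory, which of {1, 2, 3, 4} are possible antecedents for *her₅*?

{1, 2, 4}

*her* is a pronoun, so Principle B applies: it must be free in its binding domain.
Binding domain of *her₅*: the embedded TP, whose subject is Amara₃.
*Noor₁* and the pronoun do not c-command one another → neither Principle B nor Principle C is at stake; coindexation permitted.
*[Noor₁'s lawyer]₂* c-commands the pronoun but from outside its binding domain, and is not c-commanded by it → coindexation permitted.
*Amara₃* c-commands the pronoun within its binding domain → coindexation would violate Principle B.
*Sofia₄* and the pronoun do not c-command one another → neither Principle B nor Principle C is at stake; coindexation permitted.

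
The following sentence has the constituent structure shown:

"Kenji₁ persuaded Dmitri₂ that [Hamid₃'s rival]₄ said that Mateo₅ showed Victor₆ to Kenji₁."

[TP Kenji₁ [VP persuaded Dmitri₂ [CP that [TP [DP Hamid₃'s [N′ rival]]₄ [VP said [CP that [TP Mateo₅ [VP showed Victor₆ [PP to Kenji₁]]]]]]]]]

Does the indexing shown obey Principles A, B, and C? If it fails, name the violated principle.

Principle C

The two coindexed NPs are *Kenji₁* (the lower occurrence) and *Kenji₁* (the higher occurrence).
*Kenji₁* (the lower occurrence) is an R-expression. Principle C requires it to be free everywhere.
*Kenji₁* (the higher occurrence) c-commands it and carries the same index.
The R-expression is bound → Principle C violation.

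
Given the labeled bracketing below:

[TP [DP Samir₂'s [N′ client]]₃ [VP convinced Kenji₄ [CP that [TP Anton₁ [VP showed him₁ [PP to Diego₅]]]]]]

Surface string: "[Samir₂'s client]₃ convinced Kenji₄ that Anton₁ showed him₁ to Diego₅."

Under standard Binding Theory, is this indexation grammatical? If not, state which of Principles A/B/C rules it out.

The two coindexed NPs are *Anton₁* and *him₁*.
*him₁* is a pronoun. Its binding domain is the embedded TP, whose subject is Anton₁.
*Anton₁* c-commands it within that domain and carries the same index.
The pronoun is locally bound → Principle B violation.

Principle B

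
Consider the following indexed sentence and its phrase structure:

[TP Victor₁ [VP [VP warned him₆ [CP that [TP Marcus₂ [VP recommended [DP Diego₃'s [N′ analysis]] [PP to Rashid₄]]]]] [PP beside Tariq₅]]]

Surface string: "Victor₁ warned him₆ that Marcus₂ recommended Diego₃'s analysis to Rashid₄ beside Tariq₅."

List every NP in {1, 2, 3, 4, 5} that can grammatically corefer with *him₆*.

{5}

*him* is a pronoun, so Principle B applies: it must be free in its binding domain.
Binding domain of *him₆*: the matrix TP, whose subject is Victor₁.
*Victor₁* c-commands the pronoun within its binding domain → coindexation would violate Principle B.
*Marcus₂*: the pronoun c-commands this R-expression → coindexation would violate Principle C on *Marcus₂*.
*Diego₃*: the pronoun c-commands this R-expression → coindexation would violate Principle C on *Diego₃*.
*Rashid₄*: the pronoun c-commands this R-expression → coindexation would violate Principle C on *Rashid₄*.
*Tariq₅* and the pronoun do not c-command one another → neither Principle B nor Principle C is at stake; coindexation permitted.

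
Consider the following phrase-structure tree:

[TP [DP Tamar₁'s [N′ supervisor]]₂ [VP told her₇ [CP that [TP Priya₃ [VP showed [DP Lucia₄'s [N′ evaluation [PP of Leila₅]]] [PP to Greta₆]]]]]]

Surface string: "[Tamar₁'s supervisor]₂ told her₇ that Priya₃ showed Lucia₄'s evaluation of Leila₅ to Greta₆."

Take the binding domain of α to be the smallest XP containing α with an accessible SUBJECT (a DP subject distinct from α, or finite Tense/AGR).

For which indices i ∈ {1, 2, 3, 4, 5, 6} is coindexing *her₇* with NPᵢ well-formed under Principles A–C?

*her* is a pronoun, so Principle B applies: it must be free in its binding domain.
Binding domain of *her₇*: the matrix TP, whose subject is [Tamar₁'s supervisor]₂.
*Tamar₁* and the pronoun do not c-command one another → neither Principle B nor Principle C is at stake; coindexation permitted.
*[Tamar₁'s supervisor]₂* c-commands the pronoun within its binding domain → coindexation would violate Principle B.
*Priya₃*: the pronoun c-commands this R-expression → coindexation would violate Principle C on *Priya₃*.
*Lucia₄*: the pronoun c-commands this R-expression → coindexation would violate Principle C on *Lucia₄*.
*Leila₅*: the pronoun c-commands this R-expression → coindexation would violate Principle C on *Leila₅*.
*Greta₆*: the pronoun c-commands this R-expression → coindexation would violate Principle C on *Greta₆*.

{1}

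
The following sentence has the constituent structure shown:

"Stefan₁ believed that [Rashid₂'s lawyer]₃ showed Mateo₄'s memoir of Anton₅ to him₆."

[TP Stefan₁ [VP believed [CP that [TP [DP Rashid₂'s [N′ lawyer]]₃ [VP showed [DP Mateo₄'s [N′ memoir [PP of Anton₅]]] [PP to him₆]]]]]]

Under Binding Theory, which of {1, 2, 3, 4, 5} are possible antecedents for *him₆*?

*him* is a pronoun, so Principle B applies: it must be free in its binding domain.
Binding domain of *him₆*: the embedded TP, whose subject is [Rashid₂'s lawyer]₃.
*Stefan₁* c-commands the pronoun but from outside its binding domain, and is not c-commanded by it → coindexation permitted.
*Rashid₂* and the pronoun do not c-command one another → neither Principle B nor Principle C is at stake; coindexation permitted.
*[Rashid₂'s lawyer]₃* c-commands the pronoun within its binding domain → coindexation would violate Principle B.
*Mateo₄* and the pronoun do not c-command one another → neither Principle B nor Principle C is at stake; coindexation permitted.
*Anton₅* and the pronoun do not c-command one another → neither Principle B nor Principle C is at stake; coindexation permitted.

{1, 2, 4, 5}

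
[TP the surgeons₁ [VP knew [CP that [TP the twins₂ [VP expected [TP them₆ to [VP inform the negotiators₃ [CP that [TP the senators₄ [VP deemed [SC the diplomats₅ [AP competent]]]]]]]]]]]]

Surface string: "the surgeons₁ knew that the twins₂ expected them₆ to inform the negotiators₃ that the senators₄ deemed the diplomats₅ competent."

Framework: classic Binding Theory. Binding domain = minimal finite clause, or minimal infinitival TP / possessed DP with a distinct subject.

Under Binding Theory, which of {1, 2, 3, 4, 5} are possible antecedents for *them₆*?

*them* is a pronoun, so Principle B applies: it must be free in its binding domain.
Binding domain of *them₆*: the embedded TP, whose subject is the twins₂.
*the surgeons₁* c-commands the pronoun but from outside its binding domain, and is not c-commanded by it → coindexation permitted.
*the twins₂* c-commands the pronoun within its binding domain → coindexation would violate Principle B.
*the negotiators₃*: the pronoun c-commands this R-expression → coindexation would violate Principle C on *the negotiators₃*.
*the senators₄*: the pronoun c-commands this R-expression → coindexation would violate Principle C on *the senators₄*.
*the diplomats₅*: the pronoun c-commands this R-expression → coindexation would violate Principle C on *the diplomats₅*.

{1}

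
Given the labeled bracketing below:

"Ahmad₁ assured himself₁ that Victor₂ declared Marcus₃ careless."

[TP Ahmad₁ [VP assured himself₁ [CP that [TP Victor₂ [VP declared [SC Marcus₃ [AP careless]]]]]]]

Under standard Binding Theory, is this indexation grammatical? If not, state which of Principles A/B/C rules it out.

The two coindexed NPs are *Ahmad₁* and *himself₁*.
*himself₁* is an anaphor; its binding domain is the matrix TP, whose subject is Ahmad₁. *Ahmad₁* c-commands it within that domain and shares its index, so Principle A is satisfied.
*Ahmad₁* is an R-expression; *himself₁* does not c-command it, and no other NP shares its index, so Principle C is satisfied.
All principles are respected.

grammatical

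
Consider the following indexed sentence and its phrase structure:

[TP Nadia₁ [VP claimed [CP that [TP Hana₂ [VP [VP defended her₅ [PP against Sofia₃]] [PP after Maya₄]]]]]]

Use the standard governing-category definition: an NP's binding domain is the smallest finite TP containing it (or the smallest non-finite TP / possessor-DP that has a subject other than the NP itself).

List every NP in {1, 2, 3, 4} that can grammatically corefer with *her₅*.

{1, 4}

*her* is a pronoun, so Principle B applies: it must be free in its binding domain.
Binding domain of *her₅*: the embedded TP, whose subject is Hana₂.
*Nadia₁* c-commands the pronoun but from outside its binding domain, and is not c-commanded by it → coindexation permitted.
*Hana₂* c-commands the pronoun within its binding domain → coindexation would violate Principle B.
*Sofia₃*: the pronoun c-commands this R-expression → coindexation would violate Principle C on *Sofia₃*.
*Maya₄* and the pronoun do not c-command one another → neither Principle B nor Principle C is at stake; coindexation permitted.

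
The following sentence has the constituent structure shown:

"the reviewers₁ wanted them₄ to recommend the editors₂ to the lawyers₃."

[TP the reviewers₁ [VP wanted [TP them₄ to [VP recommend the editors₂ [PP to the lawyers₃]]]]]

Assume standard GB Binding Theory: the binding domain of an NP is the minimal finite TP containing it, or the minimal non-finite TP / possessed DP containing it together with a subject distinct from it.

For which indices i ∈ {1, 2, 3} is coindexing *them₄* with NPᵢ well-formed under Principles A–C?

none

*them* is a pronoun, so Principle B applies: it must be free in its binding domain.
Binding domain of *them₄*: the matrix TP, whose subject is the reviewers₁.
*the reviewers₁* c-commands the pronoun within its binding domain → coindexation would violate Principle B.
*the editors₂*: the pronoun c-commands this R-expression → coindexation would violate Principle C on *the editors₂*.
*the lawyers₃*: the pronoun c-commands this R-expression → coindexation would violate Principle C on *the lawyers₃*.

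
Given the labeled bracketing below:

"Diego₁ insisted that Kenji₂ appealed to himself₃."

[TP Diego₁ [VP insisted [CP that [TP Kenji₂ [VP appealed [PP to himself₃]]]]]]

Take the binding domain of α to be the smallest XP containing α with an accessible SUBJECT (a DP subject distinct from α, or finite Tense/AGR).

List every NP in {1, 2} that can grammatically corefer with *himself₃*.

{2}

*himself* is an anaphor, so Principle A applies: it must be bound in its binding domain.
Binding domain of *himself₃*: the embedded TP, whose subject is Kenji₂.
*Diego₁* c-commands the anaphor but is outside its binding domain → cannot satisfy Principle A.
*Kenji₂* c-commands the anaphor within its binding domain → licit binder.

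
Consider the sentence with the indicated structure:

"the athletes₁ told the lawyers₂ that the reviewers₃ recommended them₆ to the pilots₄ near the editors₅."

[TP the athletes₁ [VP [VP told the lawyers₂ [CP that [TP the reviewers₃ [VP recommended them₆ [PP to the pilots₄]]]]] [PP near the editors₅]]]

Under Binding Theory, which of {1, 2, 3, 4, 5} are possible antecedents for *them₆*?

{1, 2, 5}

*them* is a pronoun, so Principle B applies: it must be free in its binding domain.
Binding domain of *them₆*: the embedded TP, whose subject is the reviewers₃.
*the athletes₁* c-commands the pronoun but from outside its binding domain, and is not c-commanded by it → coindexation permitted.
*the lawyers₂* c-commands the pronoun but from outside its binding domain, and is not c-commanded by it → coindexation permitted.
*the reviewers₃* c-commands the pronoun within its binding domain → coindexation would violate Principle B.
*the pilots₄*: the pronoun c-commands this R-expression → coindexation would violate Principle C on *the pilots₄*.
*the editors₅* and the pronoun do not c-command one another → neither Principle B nor Principle C is at stake; coindexation permitted.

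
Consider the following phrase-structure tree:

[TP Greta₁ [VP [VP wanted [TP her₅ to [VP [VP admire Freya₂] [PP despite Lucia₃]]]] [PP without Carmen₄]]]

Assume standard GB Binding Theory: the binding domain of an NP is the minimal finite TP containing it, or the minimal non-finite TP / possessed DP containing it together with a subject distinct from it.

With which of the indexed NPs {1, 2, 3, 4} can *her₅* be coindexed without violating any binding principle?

{4}

*her* is a pronoun, so Principle B applies: it must be free in its binding domain.
Binding domain of *her₅*: the matrix TP, whose subject is Greta₁.
*Greta₁* c-commands the pronoun within its binding domain → coindexation would violate Principle B.
*Freya₂*: the pronoun c-commands this R-expression → coindexation would violate Principle C on *Freya₂*.
*Lucia₃*: the pronoun c-commands this R-expression → coindexation would violate Principle C on *Lucia₃*.
*Carmen₄* and the pronoun do not c-command one another → neither Principle B nor Principle C is at stake; coindexation permitted.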